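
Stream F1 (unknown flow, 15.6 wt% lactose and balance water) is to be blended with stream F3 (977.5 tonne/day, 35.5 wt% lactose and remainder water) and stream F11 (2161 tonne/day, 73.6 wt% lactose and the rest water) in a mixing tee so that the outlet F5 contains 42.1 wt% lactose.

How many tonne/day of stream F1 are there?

Let F1 be the unknown flow. Total out = 3138.5 + F1.
lactose balance: 1937.5 + 0.156·F1 = 0.421·(3138.5 + F1)
(0.156 − 0.421)·F1 = 0.421×3138.5 − 1937.5 = -616.2
F1 = -616.2 / -0.265 = 2325.3 tonne/day

2325 tonne/day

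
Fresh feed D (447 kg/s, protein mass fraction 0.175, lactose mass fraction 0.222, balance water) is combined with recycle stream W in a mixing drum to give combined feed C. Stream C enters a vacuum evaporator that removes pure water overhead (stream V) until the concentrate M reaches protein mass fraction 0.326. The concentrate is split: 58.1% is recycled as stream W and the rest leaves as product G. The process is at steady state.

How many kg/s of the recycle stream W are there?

Overall protein balance (none leaves overhead): protein in fresh feed = protein in product, i.e. 447×0.175 = (1−0.581)·M·0.326.
M = 78.225/(0.326×0.419) = 572.68 kg/s.
Recycle W = 0.581×572.68 = 332.73 kg/s.

332.7 kg/s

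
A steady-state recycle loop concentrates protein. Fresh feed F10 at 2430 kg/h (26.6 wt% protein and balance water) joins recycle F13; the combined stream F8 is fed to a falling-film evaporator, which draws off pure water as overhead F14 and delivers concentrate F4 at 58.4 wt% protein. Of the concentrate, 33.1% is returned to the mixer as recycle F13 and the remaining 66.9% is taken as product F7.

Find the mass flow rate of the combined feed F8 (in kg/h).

Overall protein balance (none leaves overhead): protein in fresh feed = protein in product, i.e. 2430×0.266 = (1−0.331)·F4·0.584.
F4 = 646.38/(0.584×0.669) = 1654.4 kg/h.
Recycle F13 = 0.331×1654.4 = 547.62 kg/h.
Combined feed F8 = 2430 + 547.62 = 2977.6 kg/h.

2978 kg/h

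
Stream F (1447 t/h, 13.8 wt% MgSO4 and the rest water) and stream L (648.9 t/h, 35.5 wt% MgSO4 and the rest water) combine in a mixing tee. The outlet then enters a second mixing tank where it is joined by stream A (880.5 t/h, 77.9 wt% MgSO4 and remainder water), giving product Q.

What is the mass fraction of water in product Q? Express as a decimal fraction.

Overall, product flow = 2976.4 t/h.
water in = 1447×0.862 + 648.9×0.645 + 880.5×0.221 = 1860.4 t/h.
water fraction in Q = 0.6251.

0.6251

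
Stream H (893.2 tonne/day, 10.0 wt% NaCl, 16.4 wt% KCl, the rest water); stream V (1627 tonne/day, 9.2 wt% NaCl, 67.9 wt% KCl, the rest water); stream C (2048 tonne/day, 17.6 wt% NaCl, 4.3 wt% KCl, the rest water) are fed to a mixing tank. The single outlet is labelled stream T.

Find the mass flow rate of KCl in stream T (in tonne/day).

KCl out = KCl in = 893.2×0.164 + 1627×0.679 + 2048×0.043 = 1339.3 tonne/day.

1339 tonne/day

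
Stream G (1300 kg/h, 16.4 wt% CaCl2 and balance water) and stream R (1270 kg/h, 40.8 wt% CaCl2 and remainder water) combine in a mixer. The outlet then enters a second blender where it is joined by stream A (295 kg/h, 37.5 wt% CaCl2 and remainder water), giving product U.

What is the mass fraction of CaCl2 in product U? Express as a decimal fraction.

0.2939

Overall, product flow = 2865 kg/h.
CaCl2 in = 1300×0.164 + 1270×0.408 + 295×0.375 = 841.99 kg/h.
CaCl2 fraction in U = 0.2939.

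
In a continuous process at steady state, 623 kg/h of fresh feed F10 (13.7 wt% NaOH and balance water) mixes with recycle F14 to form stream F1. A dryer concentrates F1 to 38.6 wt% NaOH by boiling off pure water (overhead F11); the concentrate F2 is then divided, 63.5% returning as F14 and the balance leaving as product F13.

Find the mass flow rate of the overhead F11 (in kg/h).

Overall NaOH balance (none leaves overhead): NaOH in fresh feed = NaOH in product, i.e. 623×0.137 = (1−0.635)·F2·0.386.
F2 = 85.351/(0.386×0.365) = 605.8 kg/h.
Recycle F14 = 0.635×605.8 = 384.68 kg/h.
Combined feed F1 = 623 + 384.68 = 1007.7 kg/h.
Overhead F11 = F1 − F2 = 1007.7 − 605.8 = 401.88 kg/h.

401.9 kg/h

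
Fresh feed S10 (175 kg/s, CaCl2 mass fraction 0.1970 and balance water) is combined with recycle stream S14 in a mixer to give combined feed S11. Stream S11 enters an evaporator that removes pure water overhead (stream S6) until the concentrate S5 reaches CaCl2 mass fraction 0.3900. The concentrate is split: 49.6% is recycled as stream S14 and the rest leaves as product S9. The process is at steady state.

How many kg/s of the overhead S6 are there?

86.6 kg/s

Overall CaCl2 balance (none leaves overhead): CaCl2 in fresh feed = CaCl2 in product, i.e. 175×0.197 = (1−0.496)·S5·0.390.
S5 = 34.475/(0.390×0.504) = 175.39 kg/s.
Recycle S14 = 0.496×175.39 = 86.994 kg/s.
Combined feed S11 = 175 + 86.994 = 261.99 kg/s.
Overhead S6 = S11 − S5 = 261.99 − 175.39 = 86.603 kg/s.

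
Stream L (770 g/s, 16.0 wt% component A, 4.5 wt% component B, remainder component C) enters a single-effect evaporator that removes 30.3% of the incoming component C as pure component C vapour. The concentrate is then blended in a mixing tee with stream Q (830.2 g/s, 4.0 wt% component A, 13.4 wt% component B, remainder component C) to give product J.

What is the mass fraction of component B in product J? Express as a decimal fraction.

Vapour removed = 0.303×0.795×770 = 185.48 g/s; concentrate = 584.52 g/s.
component B reaching the mixer = 34.65 (from concentrate) + 830.2×0.134 = 145.9 g/s.
Product flow = 584.52 + 830.2 = 1414.7 g/s; component B fraction = 0.103.

0.103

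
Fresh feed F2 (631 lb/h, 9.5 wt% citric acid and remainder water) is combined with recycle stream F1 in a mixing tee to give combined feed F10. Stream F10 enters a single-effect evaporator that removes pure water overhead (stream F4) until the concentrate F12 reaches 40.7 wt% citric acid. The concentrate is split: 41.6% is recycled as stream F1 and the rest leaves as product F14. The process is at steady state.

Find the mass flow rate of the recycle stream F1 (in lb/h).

104.9 lb/h

Overall citric acid balance (none leaves overhead): citric acid in fresh feed = citric acid in product, i.e. 631×0.095 = (1−0.416)·F12·0.407.
F12 = 59.945/(0.407×0.584) = 252.2 lb/h.
Recycle F1 = 0.416×252.2 = 104.92 lb/h.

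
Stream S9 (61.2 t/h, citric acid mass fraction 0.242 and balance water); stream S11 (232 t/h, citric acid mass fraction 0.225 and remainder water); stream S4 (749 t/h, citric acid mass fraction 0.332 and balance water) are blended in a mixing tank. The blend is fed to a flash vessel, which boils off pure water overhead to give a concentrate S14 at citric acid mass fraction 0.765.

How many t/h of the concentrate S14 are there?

412.7 t/h

citric acid entering = 61.2×0.242 + 232×0.225 + 749×0.332 = 315.68 t/h.
All citric acid reports to S14, so S14 = 315.68/0.765 = 412.65 t/h.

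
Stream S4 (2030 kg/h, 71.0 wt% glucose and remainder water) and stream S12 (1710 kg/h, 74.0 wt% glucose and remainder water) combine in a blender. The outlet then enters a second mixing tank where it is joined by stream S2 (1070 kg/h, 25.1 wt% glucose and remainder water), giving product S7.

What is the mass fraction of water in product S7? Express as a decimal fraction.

0.3814

Overall, product flow = 4810 kg/h.
water in = 2030×0.290 + 1710×0.260 + 1070×0.749 = 1834.7 kg/h.
water fraction in S7 = 0.3814.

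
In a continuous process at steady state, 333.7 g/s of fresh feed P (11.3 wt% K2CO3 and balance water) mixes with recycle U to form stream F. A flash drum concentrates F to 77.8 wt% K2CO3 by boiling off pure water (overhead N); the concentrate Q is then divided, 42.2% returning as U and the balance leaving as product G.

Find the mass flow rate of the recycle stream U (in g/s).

Overall K2CO3 balance (none leaves overhead): K2CO3 in fresh feed = K2CO3 in product, i.e. 333.7×0.113 = (1−0.422)·Q·0.778.
Q = 37.708/(0.778×0.578) = 83.855 g/s.
Recycle U = 0.422×83.855 = 35.387 g/s.

35.39 g/s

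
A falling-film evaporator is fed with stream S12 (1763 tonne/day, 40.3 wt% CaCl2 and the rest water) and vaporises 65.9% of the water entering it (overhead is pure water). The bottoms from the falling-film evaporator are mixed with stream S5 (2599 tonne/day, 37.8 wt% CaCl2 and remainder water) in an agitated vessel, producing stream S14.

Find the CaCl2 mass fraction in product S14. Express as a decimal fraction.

Vapour removed = 0.659×0.597×1763 = 693.6 tonne/day; concentrate = 1069.4 tonne/day.
CaCl2 reaching the mixer = 710.49 (from concentrate) + 2599×0.378 = 1692.9 tonne/day.
Product flow = 1069.4 + 2599 = 3668.4 tonne/day; CaCl2 fraction = 0.461.

0.461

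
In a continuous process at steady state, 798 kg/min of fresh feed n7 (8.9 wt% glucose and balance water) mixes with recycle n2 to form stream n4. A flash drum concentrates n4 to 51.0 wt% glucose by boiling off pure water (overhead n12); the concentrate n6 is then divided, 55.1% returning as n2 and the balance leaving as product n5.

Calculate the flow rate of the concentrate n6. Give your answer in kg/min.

Overall glucose balance (none leaves overhead): glucose in fresh feed = glucose in product, i.e. 798×0.089 = (1−0.551)·n6·0.510.
n6 = 71.022/(0.510×0.449) = 310.15 kg/min.

310.2 kg/min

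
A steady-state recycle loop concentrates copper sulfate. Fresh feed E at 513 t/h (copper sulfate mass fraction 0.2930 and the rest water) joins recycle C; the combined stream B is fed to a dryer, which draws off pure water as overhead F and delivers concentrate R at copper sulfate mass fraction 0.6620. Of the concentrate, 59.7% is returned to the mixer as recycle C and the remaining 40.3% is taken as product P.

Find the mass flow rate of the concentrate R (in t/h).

563.4 t/h

Overall copper sulfate balance (none leaves overhead): copper sulfate in fresh feed = copper sulfate in product, i.e. 513×0.293 = (1−0.597)·R·0.662.
R = 150.31/(0.662×0.403) = 563.41 t/h.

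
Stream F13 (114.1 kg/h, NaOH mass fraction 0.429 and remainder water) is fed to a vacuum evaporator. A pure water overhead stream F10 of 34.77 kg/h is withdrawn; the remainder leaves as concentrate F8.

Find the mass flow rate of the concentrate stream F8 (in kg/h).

Concentrate = 114.1 − 34.77 = 79.33 kg/h.

79.33 kg/h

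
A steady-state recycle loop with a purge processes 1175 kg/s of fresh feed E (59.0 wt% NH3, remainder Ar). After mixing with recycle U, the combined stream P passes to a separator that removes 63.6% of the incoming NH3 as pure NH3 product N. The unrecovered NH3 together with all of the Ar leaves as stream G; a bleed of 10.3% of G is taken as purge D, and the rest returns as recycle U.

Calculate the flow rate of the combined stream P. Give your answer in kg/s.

5707 kg/s

Ar enters only via E and leaves only via the purge: 1175×0.410 = 0.103×(Ar in G), and the separator passes all Ar, so Ar in P = Ar in G = 4677.2 kg/s.
NH3 in P: m_A = 1175×0.590 + (1−0.103)·(1−0.636)·m_A, so m_A = 693.25/0.6735 = 1029.3 kg/s.
P = 1029.3 + 4677.2 = 5706.5 kg/s.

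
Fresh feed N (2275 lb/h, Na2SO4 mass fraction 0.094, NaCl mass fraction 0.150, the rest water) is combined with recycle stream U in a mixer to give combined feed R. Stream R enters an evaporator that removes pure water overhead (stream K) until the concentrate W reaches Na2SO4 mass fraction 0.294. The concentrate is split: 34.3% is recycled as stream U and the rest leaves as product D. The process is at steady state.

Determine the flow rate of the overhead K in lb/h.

1548 lb/h

Overall Na2SO4 balance (none leaves overhead): Na2SO4 in fresh feed = Na2SO4 in product, i.e. 2275×0.094 = (1−0.343)·W·0.294.
W = 213.85/(0.294×0.657) = 1107.1 lb/h.
Recycle U = 0.343×1107.1 = 379.74 lb/h.
Combined feed R = 2275 + 379.74 = 2654.7 lb/h.
Overhead K = R − W = 2654.7 − 1107.1 = 1547.6 lb/h.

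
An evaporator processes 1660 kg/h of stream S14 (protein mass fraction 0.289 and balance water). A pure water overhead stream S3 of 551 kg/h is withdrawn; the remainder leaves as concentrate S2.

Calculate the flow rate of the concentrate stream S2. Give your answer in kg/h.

1109 kg/h

Concentrate = 1660 − 551 = 1109 kg/h.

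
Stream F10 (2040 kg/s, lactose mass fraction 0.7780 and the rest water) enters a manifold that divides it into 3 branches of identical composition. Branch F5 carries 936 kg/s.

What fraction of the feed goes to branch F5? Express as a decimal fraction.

0.459

Fraction to F5 = 936/2040 = 0.4588.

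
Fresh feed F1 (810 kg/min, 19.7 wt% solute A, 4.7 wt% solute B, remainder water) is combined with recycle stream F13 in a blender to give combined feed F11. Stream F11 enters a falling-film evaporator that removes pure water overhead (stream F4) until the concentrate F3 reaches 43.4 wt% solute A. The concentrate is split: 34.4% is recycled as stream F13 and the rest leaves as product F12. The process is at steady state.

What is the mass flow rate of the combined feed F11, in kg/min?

1003 kg/min

Overall solute A balance (none leaves overhead): solute A in fresh feed = solute A in product, i.e. 810×0.197 = (1−0.344)·F3·0.434.
F3 = 159.57/(0.434×0.656) = 560.48 kg/min.
Recycle F13 = 0.344×560.48 = 192.8 kg/min.
Combined feed F11 = 810 + 192.8 = 1002.8 kg/min.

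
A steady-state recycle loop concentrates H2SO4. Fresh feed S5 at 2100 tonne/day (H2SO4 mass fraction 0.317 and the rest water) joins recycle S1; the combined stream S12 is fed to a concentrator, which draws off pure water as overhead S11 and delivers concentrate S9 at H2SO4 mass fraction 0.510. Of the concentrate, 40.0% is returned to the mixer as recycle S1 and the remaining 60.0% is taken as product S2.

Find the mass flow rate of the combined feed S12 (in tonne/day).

2970 tonne/day

Overall H2SO4 balance (none leaves overhead): H2SO4 in fresh feed = H2SO4 in product, i.e. 2100×0.317 = (1−0.400)·S9·0.510.
S9 = 665.7/(0.510×0.600) = 2175.5 tonne/day.
Recycle S1 = 0.400×2175.5 = 870.2 tonne/day.
Combined feed S12 = 2100 + 870.2 = 2970.2 tonne/day.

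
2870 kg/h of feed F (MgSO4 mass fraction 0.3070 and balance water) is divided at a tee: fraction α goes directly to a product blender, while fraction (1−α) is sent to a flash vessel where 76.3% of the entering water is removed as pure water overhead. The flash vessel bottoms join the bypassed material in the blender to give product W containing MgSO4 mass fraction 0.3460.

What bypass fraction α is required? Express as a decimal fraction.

All 2870×0.307 = 881.09 kg/h of MgSO4 reaches W, so W = 881.09/0.346 = 2546.5 kg/h and vapour = 323.5 kg/h.
The evaporator receives (1−α)·2870 of feed at 0.693 water and removes 0.763 of that water:
0.763×0.693×(1−α)×2870 = 323.5
(1−α) = 323.5/1517.5 = 0.2132;  α = 0.7868.

0.787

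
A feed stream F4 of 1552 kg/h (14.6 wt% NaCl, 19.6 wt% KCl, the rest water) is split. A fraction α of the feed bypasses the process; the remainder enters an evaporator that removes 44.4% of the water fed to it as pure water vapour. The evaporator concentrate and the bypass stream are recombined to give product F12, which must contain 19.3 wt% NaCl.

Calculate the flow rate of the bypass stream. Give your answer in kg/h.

258.3 kg/h

All 1552×0.146 = 226.59 kg/h of NaCl reaches F12, so F12 = 226.59/0.193 = 1174.1 kg/h and vapour = 377.95 kg/h.
The evaporator receives (1−α)·1552 of feed at 0.658 water and removes 0.444 of that water:
0.444×0.658×(1−α)×1552 = 377.95
(1−α) = 377.95/453.42 = 0.8336;  α = 0.1664.
Bypass flow = 0.1664×1552 = 258.33 kg/h.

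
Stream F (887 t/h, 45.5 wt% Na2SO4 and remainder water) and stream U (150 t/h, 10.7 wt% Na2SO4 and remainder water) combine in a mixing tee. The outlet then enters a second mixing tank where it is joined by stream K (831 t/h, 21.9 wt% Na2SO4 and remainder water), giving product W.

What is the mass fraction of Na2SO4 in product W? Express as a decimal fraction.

0.3221

Overall, product flow = 1868 t/h.
Na2SO4 in = 887×0.455 + 150×0.107 + 831×0.219 = 601.62 t/h.
Na2SO4 fraction in W = 0.3221.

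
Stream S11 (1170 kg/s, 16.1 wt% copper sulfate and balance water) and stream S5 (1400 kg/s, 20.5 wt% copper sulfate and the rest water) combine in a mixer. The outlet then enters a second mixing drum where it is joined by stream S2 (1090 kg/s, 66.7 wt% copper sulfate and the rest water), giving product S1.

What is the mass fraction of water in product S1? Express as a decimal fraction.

0.671

Overall, product flow = 3660 kg/s.
water in = 1170×0.839 + 1400×0.795 + 1090×0.333 = 2457.6 kg/s.
water fraction in S1 = 0.671.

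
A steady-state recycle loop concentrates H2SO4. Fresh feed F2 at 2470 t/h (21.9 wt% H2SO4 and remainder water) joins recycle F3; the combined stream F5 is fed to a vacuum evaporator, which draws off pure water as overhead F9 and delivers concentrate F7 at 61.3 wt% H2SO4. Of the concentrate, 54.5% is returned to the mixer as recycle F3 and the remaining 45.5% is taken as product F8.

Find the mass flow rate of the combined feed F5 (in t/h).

3527 t/h

Overall H2SO4 balance (none leaves overhead): H2SO4 in fresh feed = H2SO4 in product, i.e. 2470×0.219 = (1−0.545)·F7·0.613.
F7 = 540.93/(0.613×0.455) = 1939.4 t/h.
Recycle F3 = 0.545×1939.4 = 1057 t/h.
Combined feed F5 = 2470 + 1057 = 3527 t/h.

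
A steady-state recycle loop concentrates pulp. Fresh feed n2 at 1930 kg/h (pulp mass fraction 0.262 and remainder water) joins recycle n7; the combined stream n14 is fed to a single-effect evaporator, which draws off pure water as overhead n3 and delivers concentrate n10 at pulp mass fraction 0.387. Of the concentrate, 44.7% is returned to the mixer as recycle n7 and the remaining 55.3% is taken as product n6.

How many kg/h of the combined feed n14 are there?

2986 kg/h

Overall pulp balance (none leaves overhead): pulp in fresh feed = pulp in product, i.e. 1930×0.262 = (1−0.447)·n10·0.387.
n10 = 505.66/(0.387×0.553) = 2362.8 kg/h.
Recycle n7 = 0.447×2362.8 = 1056.2 kg/h.
Combined feed n14 = 1930 + 1056.2 = 2986.2 kg/h.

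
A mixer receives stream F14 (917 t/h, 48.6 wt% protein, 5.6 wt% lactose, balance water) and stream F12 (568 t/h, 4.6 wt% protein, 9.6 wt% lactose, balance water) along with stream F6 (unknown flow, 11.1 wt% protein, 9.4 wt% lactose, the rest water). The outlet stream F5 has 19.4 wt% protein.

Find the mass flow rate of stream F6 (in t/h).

Let F6 be the unknown flow. Total out = 1485 + F6.
protein balance: 471.79 + 0.111·F6 = 0.194·(1485 + F6)
(0.111 − 0.194)·F6 = 0.194×1485 − 471.79 = -183.7
F6 = -183.7 / -0.083 = 2213.3 t/h

2213 t/h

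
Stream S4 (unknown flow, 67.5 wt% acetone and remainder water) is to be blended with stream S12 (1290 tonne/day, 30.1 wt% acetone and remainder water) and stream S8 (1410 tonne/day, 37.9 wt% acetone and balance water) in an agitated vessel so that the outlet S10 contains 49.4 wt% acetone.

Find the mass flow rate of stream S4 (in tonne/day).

Let S4 be the unknown flow. Total out = 2700 + S4.
acetone balance: 922.68 + 0.675·S4 = 0.494·(2700 + S4)
(0.675 − 0.494)·S4 = 0.494×2700 − 922.68 = 411.12
S4 = 411.12 / 0.181 = 2271.4 tonne/day

2271 tonne/day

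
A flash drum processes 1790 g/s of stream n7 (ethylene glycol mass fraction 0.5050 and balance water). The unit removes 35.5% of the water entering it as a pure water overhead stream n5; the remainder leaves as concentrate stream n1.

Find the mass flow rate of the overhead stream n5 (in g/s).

314.5 g/s

water entering = 1790×0.495 = 886.05 g/s; overhead removed = 0.355×886.05 = 314.55 g/s.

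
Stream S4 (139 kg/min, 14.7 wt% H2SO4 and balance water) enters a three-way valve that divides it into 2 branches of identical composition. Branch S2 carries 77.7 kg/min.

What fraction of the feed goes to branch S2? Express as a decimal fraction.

0.559

Fraction to S2 = 77.7/139 = 0.5590.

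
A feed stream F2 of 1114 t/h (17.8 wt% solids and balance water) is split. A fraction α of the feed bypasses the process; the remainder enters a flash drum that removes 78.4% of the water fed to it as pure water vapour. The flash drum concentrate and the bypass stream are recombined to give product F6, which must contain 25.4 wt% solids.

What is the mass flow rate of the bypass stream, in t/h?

All 1114×0.178 = 198.29 t/h of solids reaches F6, so F6 = 198.29/0.254 = 780.68 t/h and vapour = 333.32 t/h.
The evaporator receives (1−α)·1114 of feed at 0.822 water and removes 0.784 of that water:
0.784×0.822×(1−α)×1114 = 333.32
(1−α) = 333.32/717.92 = 0.4643;  α = 0.5357.
Bypass flow = 0.5357×1114 = 596.78 t/h.

596.8 t/h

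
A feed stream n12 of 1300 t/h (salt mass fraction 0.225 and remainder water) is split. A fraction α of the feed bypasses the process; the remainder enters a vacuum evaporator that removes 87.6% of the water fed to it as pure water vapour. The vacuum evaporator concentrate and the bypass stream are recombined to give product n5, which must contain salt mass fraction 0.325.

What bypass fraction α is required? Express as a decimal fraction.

All 1300×0.225 = 292.5 t/h of salt reaches n5, so n5 = 292.5/0.325 = 900 t/h and vapour = 400 t/h.
The evaporator receives (1−α)·1300 of feed at 0.775 water and removes 0.876 of that water:
0.876×0.775×(1−α)×1300 = 400
(1−α) = 400/882.57 = 0.4532;  α = 0.5468.

0.547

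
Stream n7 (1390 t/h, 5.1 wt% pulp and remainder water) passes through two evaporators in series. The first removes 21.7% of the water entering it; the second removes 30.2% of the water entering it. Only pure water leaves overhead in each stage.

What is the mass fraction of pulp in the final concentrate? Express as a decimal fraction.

water in feed = 1390×0.949 = 1319.1 t/h.
After stage 1: water left = (1−0.217)×1319.1 = 1032.9; stream total = 1103.8 t/h.
After stage 2: water left = (1−0.302)×1032.9 = 720.94; final concentrate = 791.83 t/h.
pulp fraction = 70.89/791.83 = 0.0895.

0.0895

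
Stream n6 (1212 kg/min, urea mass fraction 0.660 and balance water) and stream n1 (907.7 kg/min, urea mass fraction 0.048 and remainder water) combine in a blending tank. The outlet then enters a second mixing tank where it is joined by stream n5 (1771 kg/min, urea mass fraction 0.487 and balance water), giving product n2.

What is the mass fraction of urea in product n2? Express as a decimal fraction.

0.438

Overall, product flow = 3890.7 kg/min.
urea in = 1212×0.660 + 907.7×0.048 + 1771×0.487 = 1706 kg/min.
urea fraction in n2 = 0.438.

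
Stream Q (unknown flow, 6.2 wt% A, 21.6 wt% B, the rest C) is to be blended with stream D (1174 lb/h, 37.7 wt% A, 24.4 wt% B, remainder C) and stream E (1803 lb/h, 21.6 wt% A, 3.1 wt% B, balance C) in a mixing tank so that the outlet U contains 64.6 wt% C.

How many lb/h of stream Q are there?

Let Q be the unknown flow. Total out = 2977 + Q.
C balance: 1802.6 + 0.722·Q = 0.646·(2977 + Q)
(0.722 − 0.646)·Q = 0.646×2977 − 1802.6 = 120.54
Q = 120.54 / 0.076 = 1586 lb/h

1586 lb/h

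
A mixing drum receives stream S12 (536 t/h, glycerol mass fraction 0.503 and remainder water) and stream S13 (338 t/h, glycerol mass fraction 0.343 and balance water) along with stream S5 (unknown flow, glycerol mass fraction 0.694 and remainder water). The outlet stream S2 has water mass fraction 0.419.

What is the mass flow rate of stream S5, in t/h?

1082 t/h

Let S5 be the unknown flow. Total out = 874 + S5.
water balance: 488.46 + 0.306·S5 = 0.419·(874 + S5)
(0.306 − 0.419)·S5 = 0.419×874 − 488.46 = -122.25
S5 = -122.25 / -0.113 = 1081.9 t/h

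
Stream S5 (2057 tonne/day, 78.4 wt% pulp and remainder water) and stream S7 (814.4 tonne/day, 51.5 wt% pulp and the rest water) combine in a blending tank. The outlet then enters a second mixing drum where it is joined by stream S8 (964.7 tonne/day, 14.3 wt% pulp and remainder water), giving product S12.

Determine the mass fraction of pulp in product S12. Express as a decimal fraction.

0.5657

Overall, product flow = 3836.1 tonne/day.
pulp in = 2057×0.784 + 814.4×0.515 + 964.7×0.143 = 2170.1 tonne/day.
pulp fraction in S12 = 0.5657.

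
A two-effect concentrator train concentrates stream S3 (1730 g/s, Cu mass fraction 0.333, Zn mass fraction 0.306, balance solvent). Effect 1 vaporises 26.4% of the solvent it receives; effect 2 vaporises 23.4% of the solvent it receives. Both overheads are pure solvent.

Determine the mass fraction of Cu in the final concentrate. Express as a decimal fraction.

solvent in feed = 1730×0.361 = 624.53 g/s.
After stage 1: solvent left = (1−0.264)×624.53 = 459.65; stream total = 1565.1 g/s.
After stage 2: solvent left = (1−0.234)×459.65 = 352.1; final concentrate = 1457.6 g/s.
Cu fraction = 576.09/1457.6 = 0.395.

0.395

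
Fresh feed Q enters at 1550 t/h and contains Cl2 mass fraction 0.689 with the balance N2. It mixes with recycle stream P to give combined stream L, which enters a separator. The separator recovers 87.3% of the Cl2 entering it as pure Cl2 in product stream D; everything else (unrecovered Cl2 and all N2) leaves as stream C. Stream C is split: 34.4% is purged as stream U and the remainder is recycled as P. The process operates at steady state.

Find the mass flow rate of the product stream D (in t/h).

Cl2 in L: m_A = 1550×0.689 + (1−0.344)·(1−0.873)·m_A, so m_A = 1067.9/0.9167 = 1165 t/h.
Product D = 0.873×1165 = 1017.1 t/h.

1017 t/h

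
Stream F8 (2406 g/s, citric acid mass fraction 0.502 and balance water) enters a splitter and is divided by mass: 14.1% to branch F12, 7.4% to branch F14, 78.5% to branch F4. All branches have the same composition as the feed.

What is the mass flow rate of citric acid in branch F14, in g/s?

Branch F14 total = 0.074×2406 = 178.04 g/s.
citric acid in F14 = 0.502×178.04 = 89.378 g/s.

89.38 g/s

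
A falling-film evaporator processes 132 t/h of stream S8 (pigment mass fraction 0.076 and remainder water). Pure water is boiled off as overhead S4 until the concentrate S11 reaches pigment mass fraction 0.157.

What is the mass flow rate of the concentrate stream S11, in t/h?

63.9 t/h

pigment is conserved: 132×0.076 = 10.032 t/h all reports to the concentrate.
Concentrate = 10.032/(target fraction) = 63.898 t/h.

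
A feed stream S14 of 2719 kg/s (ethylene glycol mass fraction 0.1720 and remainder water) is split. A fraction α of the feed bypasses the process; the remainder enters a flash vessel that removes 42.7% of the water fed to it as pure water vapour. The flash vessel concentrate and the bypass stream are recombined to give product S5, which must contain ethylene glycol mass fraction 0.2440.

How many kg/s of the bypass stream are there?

All 2719×0.172 = 467.67 kg/s of ethylene glycol reaches S5, so S5 = 467.67/0.244 = 1916.7 kg/s and vapour = 802.33 kg/s.
The evaporator receives (1−α)·2719 of feed at 0.828 water and removes 0.427 of that water:
0.427×0.828×(1−α)×2719 = 802.33
(1−α) = 802.33/961.32 = 0.8346;  α = 0.1654.
Bypass flow = 0.1654×2719 = 449.69 kg/s.

449.7 kg/s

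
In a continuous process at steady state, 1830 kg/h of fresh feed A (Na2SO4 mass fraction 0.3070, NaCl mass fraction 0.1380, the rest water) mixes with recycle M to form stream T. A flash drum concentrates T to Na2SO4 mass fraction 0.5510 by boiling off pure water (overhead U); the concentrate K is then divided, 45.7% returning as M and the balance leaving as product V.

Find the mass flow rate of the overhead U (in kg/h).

810.4 kg/h

Overall Na2SO4 balance (none leaves overhead): Na2SO4 in fresh feed = Na2SO4 in product, i.e. 1830×0.307 = (1−0.457)·K·0.551.
K = 561.81/(0.551×0.543) = 1877.8 kg/h.
Recycle M = 0.457×1877.8 = 858.13 kg/h.
Combined feed T = 1830 + 858.13 = 2688.1 kg/h.
Overhead U = T − K = 2688.1 − 1877.8 = 810.38 kg/h.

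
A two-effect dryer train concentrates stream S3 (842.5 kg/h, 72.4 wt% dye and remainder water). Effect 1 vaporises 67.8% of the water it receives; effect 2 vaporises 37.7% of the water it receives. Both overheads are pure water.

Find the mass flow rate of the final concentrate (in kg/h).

656.6 kg/h

water in feed = 842.5×0.276 = 232.53 kg/h.
After stage 1: water left = (1−0.678)×232.53 = 74.875; stream total = 684.84 kg/h.
After stage 2: water left = (1−0.377)×74.875 = 46.647; final concentrate = 656.62 kg/h.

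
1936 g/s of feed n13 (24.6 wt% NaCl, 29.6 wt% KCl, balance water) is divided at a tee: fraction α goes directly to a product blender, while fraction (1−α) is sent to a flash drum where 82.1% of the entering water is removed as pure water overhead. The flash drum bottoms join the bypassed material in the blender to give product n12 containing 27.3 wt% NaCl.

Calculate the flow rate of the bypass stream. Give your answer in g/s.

1427 g/s

All 1936×0.246 = 476.26 g/s of NaCl reaches n12, so n12 = 476.26/0.273 = 1744.5 g/s and vapour = 191.47 g/s.
The evaporator receives (1−α)·1936 of feed at 0.458 water and removes 0.821 of that water:
0.821×0.458×(1−α)×1936 = 191.47
(1−α) = 191.47/727.97 = 0.2630;  α = 0.7370.
Bypass flow = 0.7370×1936 = 1426.8 g/s.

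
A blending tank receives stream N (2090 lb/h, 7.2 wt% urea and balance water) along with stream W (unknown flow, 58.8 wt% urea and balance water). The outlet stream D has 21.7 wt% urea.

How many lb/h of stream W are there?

816.8 lb/h

Let W be the unknown flow. Total out = 2090 + W.
urea balance: 150.48 + 0.588·W = 0.217·(2090 + W)
(0.588 − 0.217)·W = 0.217×2090 − 150.48 = 303.05
W = 303.05 / 0.371 = 816.85 lb/h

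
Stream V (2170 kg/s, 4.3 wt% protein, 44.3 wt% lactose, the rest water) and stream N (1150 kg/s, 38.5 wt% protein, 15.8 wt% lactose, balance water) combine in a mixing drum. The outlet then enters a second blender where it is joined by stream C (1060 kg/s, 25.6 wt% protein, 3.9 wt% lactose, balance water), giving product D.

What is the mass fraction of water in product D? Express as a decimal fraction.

0.545

Overall, product flow = 4380 kg/s.
water in = 2170×0.514 + 1150×0.457 + 1060×0.705 = 2388.2 kg/s.
water fraction in D = 0.545.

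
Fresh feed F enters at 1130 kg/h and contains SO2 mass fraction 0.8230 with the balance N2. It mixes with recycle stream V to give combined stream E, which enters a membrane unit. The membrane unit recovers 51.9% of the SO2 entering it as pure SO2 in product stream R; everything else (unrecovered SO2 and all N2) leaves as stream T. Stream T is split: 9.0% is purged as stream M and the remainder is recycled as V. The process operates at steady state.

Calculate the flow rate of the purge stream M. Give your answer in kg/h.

N2 enters only via F and leaves only via the purge: 1130×0.177 = 0.090×(N2 in T), and the membrane unit passes all N2, so N2 in E = N2 in T = 2222.3 kg/h.
SO2 in E: m_A = 1130×0.823 + (1−0.090)·(1−0.519)·m_A, so m_A = 929.99/0.5623 = 1653.9 kg/h.
T = (1−0.519)×1653.9 + 2222.3 = 3017.9 kg/h.
Purge M = 0.090×3017.9 = 271.61 kg/h.

271.6 kg/h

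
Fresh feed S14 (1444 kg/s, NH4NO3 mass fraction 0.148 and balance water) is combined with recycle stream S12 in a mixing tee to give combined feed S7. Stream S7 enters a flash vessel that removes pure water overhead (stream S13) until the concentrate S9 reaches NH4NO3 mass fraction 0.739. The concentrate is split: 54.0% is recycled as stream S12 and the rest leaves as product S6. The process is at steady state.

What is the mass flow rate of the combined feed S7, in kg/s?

1783 kg/s

Overall NH4NO3 balance (none leaves overhead): NH4NO3 in fresh feed = NH4NO3 in product, i.e. 1444×0.148 = (1−0.540)·S9·0.739.
S9 = 213.71/(0.739×0.460) = 628.68 kg/s.
Recycle S12 = 0.540×628.68 = 339.48 kg/s.
Combined feed S7 = 1444 + 339.48 = 1783.5 kg/s.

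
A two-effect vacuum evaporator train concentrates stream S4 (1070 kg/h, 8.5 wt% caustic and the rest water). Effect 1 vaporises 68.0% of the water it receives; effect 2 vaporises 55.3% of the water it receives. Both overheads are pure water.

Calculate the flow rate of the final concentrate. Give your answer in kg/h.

water in feed = 1070×0.915 = 979.05 kg/h.
After stage 1: water left = (1−0.680)×979.05 = 313.3; stream total = 404.25 kg/h.
After stage 2: water left = (1−0.553)×313.3 = 140.04; final concentrate = 230.99 kg/h.

231 kg/h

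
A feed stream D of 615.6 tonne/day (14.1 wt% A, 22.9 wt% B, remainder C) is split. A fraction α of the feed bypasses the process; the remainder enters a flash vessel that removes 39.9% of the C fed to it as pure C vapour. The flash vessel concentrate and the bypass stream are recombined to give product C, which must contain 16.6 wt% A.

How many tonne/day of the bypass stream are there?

246.8 tonne/day

All 615.6×0.141 = 86.8 tonne/day of A reaches C, so C = 86.8/0.166 = 522.89 tonne/day and vapour = 92.711 tonne/day.
The evaporator receives (1−α)·615.6 of feed at 0.630 C and removes 0.399 of that C:
0.399×0.630×(1−α)×615.6 = 92.711
(1−α) = 92.711/154.74 = 0.5991;  α = 0.4009.
Bypass flow = 0.4009×615.6 = 246.78 tonne/day.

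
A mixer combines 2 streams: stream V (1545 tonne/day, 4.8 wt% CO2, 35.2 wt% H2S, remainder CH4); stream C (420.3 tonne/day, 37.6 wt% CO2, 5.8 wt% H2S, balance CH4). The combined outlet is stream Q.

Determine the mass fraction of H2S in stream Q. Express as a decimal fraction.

Total flow out = 1545 + 420.3 = 1965.3 tonne/day.
H2S in = 1545×0.352 + 420.3×0.058 = 568.22 tonne/day.
H2S mass fraction in Q = 568.22/1965.3 = 0.289.

0.289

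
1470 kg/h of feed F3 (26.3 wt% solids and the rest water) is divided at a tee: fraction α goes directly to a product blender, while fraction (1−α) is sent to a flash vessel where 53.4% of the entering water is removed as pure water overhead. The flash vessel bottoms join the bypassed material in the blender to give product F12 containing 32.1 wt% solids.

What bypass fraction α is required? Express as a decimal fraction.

0.541

All 1470×0.263 = 386.61 kg/h of solids reaches F12, so F12 = 386.61/0.321 = 1204.4 kg/h and vapour = 265.61 kg/h.
The evaporator receives (1−α)·1470 of feed at 0.737 water and removes 0.534 of that water:
0.534×0.737×(1−α)×1470 = 265.61
(1−α) = 265.61/578.53 = 0.4591;  α = 0.5409.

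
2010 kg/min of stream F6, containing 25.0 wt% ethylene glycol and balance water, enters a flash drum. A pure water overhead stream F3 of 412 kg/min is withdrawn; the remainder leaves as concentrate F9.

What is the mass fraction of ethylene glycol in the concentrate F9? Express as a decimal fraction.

ethylene glycol is not removed: 2010×0.250 = 502.5 kg/min of ethylene glycol enters F9.
Concentrate = 2010 − 412 = 1598 kg/min.
Mass fraction = 502.5/1598 = 0.314.

0.314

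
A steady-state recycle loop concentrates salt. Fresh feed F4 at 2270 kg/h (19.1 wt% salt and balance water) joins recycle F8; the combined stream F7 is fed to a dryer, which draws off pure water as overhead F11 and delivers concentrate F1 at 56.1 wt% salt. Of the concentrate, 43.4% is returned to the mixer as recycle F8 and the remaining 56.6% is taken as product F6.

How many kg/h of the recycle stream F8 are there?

592.6 kg/h

Overall salt balance (none leaves overhead): salt in fresh feed = salt in product, i.e. 2270×0.191 = (1−0.434)·F1·0.561.
F1 = 433.57/(0.561×0.566) = 1365.5 kg/h.
Recycle F8 = 0.434×1365.5 = 592.61 kg/h.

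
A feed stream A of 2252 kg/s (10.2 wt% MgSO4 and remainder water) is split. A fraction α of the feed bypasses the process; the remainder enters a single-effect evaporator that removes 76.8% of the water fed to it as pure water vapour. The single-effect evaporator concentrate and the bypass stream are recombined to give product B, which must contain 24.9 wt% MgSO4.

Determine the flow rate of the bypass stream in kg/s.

All 2252×0.102 = 229.7 kg/s of MgSO4 reaches B, so B = 229.7/0.249 = 922.51 kg/s and vapour = 1329.5 kg/s.
The evaporator receives (1−α)·2252 of feed at 0.898 water and removes 0.768 of that water:
0.768×0.898×(1−α)×2252 = 1329.5
(1−α) = 1329.5/1553.1 = 0.8560;  α = 0.1440.
Bypass flow = 0.1440×2252 = 324.26 kg/s.

324.3 kg/s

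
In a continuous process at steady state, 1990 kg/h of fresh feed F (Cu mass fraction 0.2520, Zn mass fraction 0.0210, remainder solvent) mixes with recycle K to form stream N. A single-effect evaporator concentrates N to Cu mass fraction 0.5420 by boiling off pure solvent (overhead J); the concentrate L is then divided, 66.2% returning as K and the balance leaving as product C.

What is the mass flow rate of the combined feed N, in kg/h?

3802 kg/h

Overall Cu balance (none leaves overhead): Cu in fresh feed = Cu in product, i.e. 1990×0.252 = (1−0.662)·L·0.542.
L = 501.48/(0.542×0.338) = 2737.4 kg/h.
Recycle K = 0.662×2737.4 = 1812.2 kg/h.
Combined feed N = 1990 + 1812.2 = 3802.2 kg/h.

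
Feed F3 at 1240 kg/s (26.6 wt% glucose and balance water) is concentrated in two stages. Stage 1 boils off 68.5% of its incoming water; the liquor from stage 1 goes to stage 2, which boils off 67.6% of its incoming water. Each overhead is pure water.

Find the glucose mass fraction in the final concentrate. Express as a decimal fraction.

0.780

water in feed = 1240×0.734 = 910.16 kg/s.
After stage 1: water left = (1−0.685)×910.16 = 286.7; stream total = 616.54 kg/s.
After stage 2: water left = (1−0.676)×286.7 = 92.891; final concentrate = 422.73 kg/s.
glucose fraction = 329.84/422.73 = 0.780.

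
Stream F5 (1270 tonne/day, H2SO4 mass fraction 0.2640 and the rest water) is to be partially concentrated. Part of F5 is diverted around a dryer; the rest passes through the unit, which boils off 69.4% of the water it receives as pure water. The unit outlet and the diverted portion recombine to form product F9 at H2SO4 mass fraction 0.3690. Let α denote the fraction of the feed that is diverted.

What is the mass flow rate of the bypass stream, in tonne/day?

562.5 tonne/day

All 1270×0.264 = 335.28 tonne/day of H2SO4 reaches F9, so F9 = 335.28/0.369 = 908.62 tonne/day and vapour = 361.38 tonne/day.
The evaporator receives (1−α)·1270 of feed at 0.736 water and removes 0.694 of that water:
0.694×0.736×(1−α)×1270 = 361.38
(1−α) = 361.38/648.7 = 0.5571;  α = 0.4429.
Bypass flow = 0.4429×1270 = 562.5 tonne/day.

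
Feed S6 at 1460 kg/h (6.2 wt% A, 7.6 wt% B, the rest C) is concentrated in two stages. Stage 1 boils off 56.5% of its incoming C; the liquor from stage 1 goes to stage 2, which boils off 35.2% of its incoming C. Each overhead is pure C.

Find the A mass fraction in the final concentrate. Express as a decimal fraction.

C in feed = 1460×0.862 = 1258.5 kg/h.
After stage 1: C left = (1−0.565)×1258.5 = 547.46; stream total = 748.94 kg/h.
After stage 2: C left = (1−0.352)×547.46 = 354.75; final concentrate = 556.23 kg/h.
A fraction = 90.52/556.23 = 0.1627.

0.1627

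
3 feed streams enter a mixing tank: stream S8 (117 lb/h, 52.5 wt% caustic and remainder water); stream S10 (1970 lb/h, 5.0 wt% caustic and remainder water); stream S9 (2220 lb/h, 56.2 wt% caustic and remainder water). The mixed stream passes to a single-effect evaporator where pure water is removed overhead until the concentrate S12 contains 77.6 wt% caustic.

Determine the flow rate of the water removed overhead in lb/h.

caustic entering = 117×0.525 + 1970×0.050 + 2220×0.562 = 1407.6 lb/h.
All caustic reports to S12, so S12 = 1407.6/0.776 = 1813.9 lb/h.
Total feed = 4307 lb/h; overhead = 4307 − 1813.9 = 2493.1 lb/h.

2493 lb/h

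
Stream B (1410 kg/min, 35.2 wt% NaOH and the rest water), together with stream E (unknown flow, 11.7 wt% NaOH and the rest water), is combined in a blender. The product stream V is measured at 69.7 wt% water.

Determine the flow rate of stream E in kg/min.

371.5 kg/min

Let E be the unknown flow. Total out = 1410 + E.
water balance: 913.68 + 0.883·E = 0.697·(1410 + E)
(0.883 − 0.697)·E = 0.697×1410 − 913.68 = 69.09
E = 69.09 / 0.186 = 371.45 kg/min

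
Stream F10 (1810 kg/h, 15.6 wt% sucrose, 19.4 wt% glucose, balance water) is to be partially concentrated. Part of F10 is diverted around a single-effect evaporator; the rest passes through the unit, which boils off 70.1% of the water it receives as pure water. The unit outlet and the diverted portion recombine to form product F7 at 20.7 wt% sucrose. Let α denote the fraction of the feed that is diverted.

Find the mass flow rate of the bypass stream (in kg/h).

831.3 kg/h

All 1810×0.156 = 282.36 kg/h of sucrose reaches F7, so F7 = 282.36/0.207 = 1364.1 kg/h and vapour = 445.94 kg/h.
The evaporator receives (1−α)·1810 of feed at 0.650 water and removes 0.701 of that water:
0.701×0.650×(1−α)×1810 = 445.94
(1−α) = 445.94/824.73 = 0.5407;  α = 0.4593.
Bypass flow = 0.4593×1810 = 831.31 kg/h.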